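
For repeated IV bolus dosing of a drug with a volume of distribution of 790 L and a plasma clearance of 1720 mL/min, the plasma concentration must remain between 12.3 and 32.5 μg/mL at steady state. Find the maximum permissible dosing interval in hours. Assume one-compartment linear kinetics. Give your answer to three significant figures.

Convert clearance: 1720 mL/min × 60 min/h ÷ 1000 mL/L = 103.2 L/h
k = CL / Vd = 103.2 / 790.0 = 0.1306 h⁻¹
Between IV bolus doses, concentration decays as C = C₀·e^(−kτ), so C_peak/C_trough = e^(kτ).
τ_max = ln(C_peak/C_trough) / k = ln(32.5/12.3) / 0.1306 = 0.9716 / 0.1306 = 7.440 h

7.44 h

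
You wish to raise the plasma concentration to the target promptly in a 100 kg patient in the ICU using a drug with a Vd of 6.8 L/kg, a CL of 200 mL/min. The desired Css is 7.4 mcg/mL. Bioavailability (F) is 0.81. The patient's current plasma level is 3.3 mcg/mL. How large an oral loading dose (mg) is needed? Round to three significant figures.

Vd(total) = 100 kg × 6.8 L/kg = 680.0 L
Concentration deficit ΔC = 7.4 − 3.3 = 4.100 mg/L
LD = Vd × ΔC / F = 680.0 × 4.100 / 0.81 = 3442 mg

3440 mg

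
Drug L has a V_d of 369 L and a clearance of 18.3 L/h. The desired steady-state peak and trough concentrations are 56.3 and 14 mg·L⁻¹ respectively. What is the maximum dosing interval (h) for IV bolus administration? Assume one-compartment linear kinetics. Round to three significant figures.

k = CL / Vd = 18.30 / 369.0 = 0.04959 h⁻¹
Between IV bolus doses, concentration decays as C = C₀·e^(−kτ), so C_peak/C_trough = e^(kτ).
τ_max = ln(C_peak/C_trough) / k = ln(56.3/14) / 0.04959 = 1.392 / 0.04959 = 28.07 h

28.1 h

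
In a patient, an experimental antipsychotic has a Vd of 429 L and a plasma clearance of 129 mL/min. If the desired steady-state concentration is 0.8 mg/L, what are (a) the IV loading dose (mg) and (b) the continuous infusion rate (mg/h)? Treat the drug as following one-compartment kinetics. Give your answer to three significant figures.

Loading: fill Vd to C_target → 429.0 L × 0.8 mg/L = 343.2 mg
Convert clearance: 129 mL/min × 60 min/h ÷ 1000 mL/L = 7.740 L/h
Maintenance: replace elimination → rate = CL × Css = 7.740 × 0.8 = 6.192 mg/h

(a) 343 mg; (b) 6.19 mg/h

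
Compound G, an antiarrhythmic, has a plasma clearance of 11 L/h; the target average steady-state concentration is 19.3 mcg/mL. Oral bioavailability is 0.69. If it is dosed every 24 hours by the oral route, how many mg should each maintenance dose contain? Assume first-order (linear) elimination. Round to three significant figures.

7380 mg

D = CL × Css × τ / F = 11.00 × 19.3 × 24 / 0.69 = 7384 mg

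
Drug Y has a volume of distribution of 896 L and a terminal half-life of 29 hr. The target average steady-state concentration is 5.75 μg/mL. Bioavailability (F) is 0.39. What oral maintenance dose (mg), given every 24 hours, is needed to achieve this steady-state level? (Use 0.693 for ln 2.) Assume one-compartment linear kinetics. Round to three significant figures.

k = 0.693/29 = 0.02390 h⁻¹, so CL = k·Vd = 0.02390 × 896.0 = 21.41 L/h
D = CL × Css × τ / F = 21.41 × 5.75 × 24 / 0.39 = 7576 mg

7580 mg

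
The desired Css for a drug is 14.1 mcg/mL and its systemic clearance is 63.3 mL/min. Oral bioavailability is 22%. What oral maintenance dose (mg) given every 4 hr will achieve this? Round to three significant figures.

CL = 63.3 mL/min = 63.3 × 0.06 = 3.798 L/h
D = CL × Css × τ / F = 3.798 × 14.1 × 4 / 0.22 = 973.7 mg

974 mg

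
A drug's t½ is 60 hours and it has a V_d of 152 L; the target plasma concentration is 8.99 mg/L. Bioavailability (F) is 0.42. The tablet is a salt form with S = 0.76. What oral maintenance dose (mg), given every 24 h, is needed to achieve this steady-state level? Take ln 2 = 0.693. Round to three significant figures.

1190 mg

CL = 0.693 × Vd / t½ = 0.693 × 152.0 / 60 = 1.756 L/h
D = CL × Css × τ / F / S = 1.756 × 8.99 × 24 / 0.42 / 0.76 = 1187 mg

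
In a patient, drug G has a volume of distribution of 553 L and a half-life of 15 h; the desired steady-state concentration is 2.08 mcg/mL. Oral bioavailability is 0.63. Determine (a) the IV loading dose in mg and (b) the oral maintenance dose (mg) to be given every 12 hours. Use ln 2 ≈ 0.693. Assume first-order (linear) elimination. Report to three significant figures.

(a) 1150 mg; (b) 1010 mg

LD = Vd × C = 553.0 × 2.08 = 1150 mg
CL = 0.693 × Vd / t½ = 0.693 × 553.0 / 15 = 25.55 L/h
D = CL × Css × τ / F = 25.55 × 2.08 × 12 / 0.63 = 1012 mg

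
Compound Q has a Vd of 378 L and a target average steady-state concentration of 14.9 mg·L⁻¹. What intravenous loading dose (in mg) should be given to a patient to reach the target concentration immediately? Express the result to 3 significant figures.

5630 mg

LD = Vd × C = 378.0 × 14.90 = 5632 mg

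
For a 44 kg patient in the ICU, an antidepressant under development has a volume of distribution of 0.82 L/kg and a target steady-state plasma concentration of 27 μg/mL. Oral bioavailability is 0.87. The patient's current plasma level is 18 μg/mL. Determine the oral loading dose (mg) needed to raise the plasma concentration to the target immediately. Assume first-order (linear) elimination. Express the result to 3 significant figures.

Vd = 0.82 L/kg × 44 kg = 36.08 L
The loading dose fills Vd to the target concentration.
Concentration deficit ΔC = 27 − 18 = 9.000 mg/L
LD = Vd × ΔC / F = 36.08 × 9.000 / 0.87 = 373.2 mg

373 mg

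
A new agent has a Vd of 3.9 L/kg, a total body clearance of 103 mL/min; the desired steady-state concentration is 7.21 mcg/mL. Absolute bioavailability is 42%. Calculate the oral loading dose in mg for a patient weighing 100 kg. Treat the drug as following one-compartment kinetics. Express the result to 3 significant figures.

Vd = 3.9 L/kg × 100 kg = 390.0 L
LD = Vd × C / F = 390.0 × 7.210 / 0.42 = 6695 mg

6700 mg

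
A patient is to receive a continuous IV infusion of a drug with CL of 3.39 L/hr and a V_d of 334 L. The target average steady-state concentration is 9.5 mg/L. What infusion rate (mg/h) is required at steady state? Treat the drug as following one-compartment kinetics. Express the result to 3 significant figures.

At steady state, infusion rate equals elimination rate: rate in = CL × Css.
Infusion rate = CL · Css = 3.390 L/h × 9.5 mg/L = 32.21 mg/h

32.2 mg/h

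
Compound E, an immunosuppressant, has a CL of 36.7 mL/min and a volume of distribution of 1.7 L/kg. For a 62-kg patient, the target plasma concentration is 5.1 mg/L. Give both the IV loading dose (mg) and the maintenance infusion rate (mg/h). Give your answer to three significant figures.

(a) 538 mg; (b) 11.2 mg/h

Vd(total) = 62 kg × 1.7 L/kg = 105.4 L
Loading: fill Vd to C_target → 105.4 L × 5.1 mg/L = 537.5 mg
Convert clearance: 36.7 mL/min × 60 min/h ÷ 1000 mL/L = 2.202 L/h
Maintenance infusion rate = CL × Css = 2.202 × 5.1 = 11.23 mg/h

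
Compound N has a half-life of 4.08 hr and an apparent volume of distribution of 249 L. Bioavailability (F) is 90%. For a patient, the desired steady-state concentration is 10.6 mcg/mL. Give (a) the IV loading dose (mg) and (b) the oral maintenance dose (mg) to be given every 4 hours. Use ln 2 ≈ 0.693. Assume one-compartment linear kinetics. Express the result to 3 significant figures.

LD = Vd × C = 249.0 × 10.6 = 2639 mg
CL = 0.693 × Vd / t½ = 0.693 × 249.0 / 4.08 = 42.29 L/h
D = CL × Css × τ / F = 42.29 × 10.6 × 4 / 0.9 = 1992 mg

(a) 2640 mg; (b) 1990 mg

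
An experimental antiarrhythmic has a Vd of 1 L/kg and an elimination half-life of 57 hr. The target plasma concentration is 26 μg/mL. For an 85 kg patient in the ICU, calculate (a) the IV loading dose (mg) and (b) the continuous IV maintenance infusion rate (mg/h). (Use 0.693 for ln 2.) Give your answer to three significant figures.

(a) 2210 mg; (b) 26.9 mg/h

Vd(total) = 85 kg × 1 L/kg = 85.00 L
LD = Vd × C = 85.00 × 26 = 2210 mg
CL = 0.693 × Vd / t½ = 0.693 × 85.00 / 57 = 1.033 L/h
Infusion rate = CL × Css = 1.033 × 26 = 26.86 mg/h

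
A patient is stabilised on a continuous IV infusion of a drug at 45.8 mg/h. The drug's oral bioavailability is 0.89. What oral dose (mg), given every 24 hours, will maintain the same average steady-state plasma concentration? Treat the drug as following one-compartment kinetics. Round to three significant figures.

To maintain the same Css, the systemic dosing rate must be unchanged: F·D/τ = infusion rate.
D = rate × τ / F = 45.8 × 24 / 0.89 = 1235 mg

1240 mg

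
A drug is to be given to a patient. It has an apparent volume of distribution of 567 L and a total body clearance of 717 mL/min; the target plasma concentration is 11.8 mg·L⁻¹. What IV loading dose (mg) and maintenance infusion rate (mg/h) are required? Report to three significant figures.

Loading: fill Vd to C_target → 567.0 L × 11.8 mg/L = 6691 mg
Convert clearance: 717 mL/min × 60 min/h ÷ 1000 mL/L = 43.02 L/h
Maintenance infusion rate = CL × Css = 43.02 × 11.8 = 507.6 mg/h

(a) 6690 mg; (b) 508 mg/h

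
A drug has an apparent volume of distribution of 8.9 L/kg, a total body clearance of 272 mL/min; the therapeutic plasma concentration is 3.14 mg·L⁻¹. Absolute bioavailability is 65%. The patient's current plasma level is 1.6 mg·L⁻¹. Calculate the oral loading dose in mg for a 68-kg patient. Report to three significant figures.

1430 mg

Total Vd = 8.9 × 68 = 605.2 L
Concentration deficit ΔC = 3.14 − 1.6 = 1.540 mg/L
LD = Vd × ΔC / F = 605.2 × 1.540 / 0.65 = 1434 mg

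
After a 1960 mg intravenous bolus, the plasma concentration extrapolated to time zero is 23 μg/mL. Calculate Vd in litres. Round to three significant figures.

Immediately after an IV bolus, C₀ = Dose / Vd, so Vd = Dose / C₀.
Vd = 1960 / 23 = 85.22 L

85.2 L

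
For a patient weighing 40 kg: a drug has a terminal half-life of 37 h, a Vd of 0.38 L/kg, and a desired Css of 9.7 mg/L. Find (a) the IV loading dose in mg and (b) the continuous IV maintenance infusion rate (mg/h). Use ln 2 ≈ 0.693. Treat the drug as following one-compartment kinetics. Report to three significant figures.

Vd(total) = 40 kg × 0.38 L/kg = 15.20 L
LD = Vd × C = 15.20 × 9.7 = 147.4 mg
CL = 0.693 × Vd / t½ = 0.693 × 15.20 / 37 = 0.2847 L/h
Infusion rate = CL × Css = 0.2847 × 9.7 = 2.762 mg/h

(a) 147 mg; (b) 2.76 mg/h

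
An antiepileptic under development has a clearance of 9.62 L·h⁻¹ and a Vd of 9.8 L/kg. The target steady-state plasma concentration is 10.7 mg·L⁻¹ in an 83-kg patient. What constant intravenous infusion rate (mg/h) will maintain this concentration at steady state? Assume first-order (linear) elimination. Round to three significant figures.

103 mg/h

Infusion rate = CL · Css = 9.620 L/h × 10.7 mg/L = 102.9 mg/h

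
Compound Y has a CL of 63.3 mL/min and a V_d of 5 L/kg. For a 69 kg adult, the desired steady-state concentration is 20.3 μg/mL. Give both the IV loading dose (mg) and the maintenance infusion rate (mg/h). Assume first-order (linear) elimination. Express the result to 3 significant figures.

(a) 7000 mg; (b) 77.1 mg/h

Vd(total) = 69 kg × 5 L/kg = 345.0 L
Loading: fill Vd to C_target → 345.0 L × 20.3 mg/L = 7004 mg
Convert clearance: 63.3 mL/min × 60 min/h ÷ 1000 mL/L = 3.798 L/h
Maintenance infusion rate = CL × Css = 3.798 × 20.3 = 77.10 mg/h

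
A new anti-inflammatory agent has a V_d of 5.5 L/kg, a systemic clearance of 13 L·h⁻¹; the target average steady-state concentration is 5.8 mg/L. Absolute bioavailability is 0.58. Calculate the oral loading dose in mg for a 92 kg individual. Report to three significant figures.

Vd(total) = 92 kg × 5.5 L/kg = 506.0 L
The loading dose fills Vd to the target concentration.
LD = Vd × C / F = 506.0 × 5.800 / 0.58 = 5060 mg

5060 mg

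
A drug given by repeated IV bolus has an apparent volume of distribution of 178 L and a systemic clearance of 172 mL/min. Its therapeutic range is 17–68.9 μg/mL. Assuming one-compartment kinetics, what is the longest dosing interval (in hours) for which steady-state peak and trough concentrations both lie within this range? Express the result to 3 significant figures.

CL = 172 mL/min = 172 × 0.06 = 10.32 L/h
k = CL / Vd = 10.32 / 178.0 = 0.05798 h⁻¹
Between IV bolus doses, concentration decays as C = C₀·e^(−kτ), so C_peak/C_trough = e^(kτ).
τ_max = ln(C_peak/C_trough) / k = ln(68.9/17) / 0.05798 = 1.399 / 0.05798 = 24.13 h

24.1 h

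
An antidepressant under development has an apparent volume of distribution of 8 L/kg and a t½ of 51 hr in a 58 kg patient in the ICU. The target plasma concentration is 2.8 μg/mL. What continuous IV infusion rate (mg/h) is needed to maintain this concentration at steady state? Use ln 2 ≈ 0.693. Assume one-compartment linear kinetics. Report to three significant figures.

Vd = 8 L/kg × 58 kg = 464.0 L
CL = 0.693 × Vd / t½ = 0.693 × 464.0 / 51 = 6.305 L/h
Infusion rate = CL × Css = 6.305 × 2.8 = 17.65 mg/h

17.7 mg/h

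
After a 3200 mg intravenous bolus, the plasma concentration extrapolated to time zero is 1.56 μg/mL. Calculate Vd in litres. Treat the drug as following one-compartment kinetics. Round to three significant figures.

Immediately after an IV bolus, C₀ = Dose / Vd, so Vd = Dose / C₀.
Vd = 3200 / 1.56 = 2051 L

2050 L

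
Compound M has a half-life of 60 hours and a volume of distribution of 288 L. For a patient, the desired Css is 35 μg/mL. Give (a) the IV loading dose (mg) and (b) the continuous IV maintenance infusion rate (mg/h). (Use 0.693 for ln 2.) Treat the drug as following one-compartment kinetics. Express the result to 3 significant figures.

LD = Vd × C = 288.0 × 35 = 10080 mg
CL = 0.693 × Vd / t½ = 0.693 × 288.0 / 60 = 3.326 L/h
Infusion rate = CL × Css = 3.326 × 35 = 116.4 mg/h

(a) 10100 mg; (b) 116 mg/h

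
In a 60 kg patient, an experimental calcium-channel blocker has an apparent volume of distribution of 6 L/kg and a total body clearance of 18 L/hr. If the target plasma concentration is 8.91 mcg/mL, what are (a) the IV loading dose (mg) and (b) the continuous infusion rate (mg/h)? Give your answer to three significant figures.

Total Vd = 6 × 60 = 360.0 L
Loading: fill Vd to C_target → 360.0 L × 8.91 mg/L = 3208 mg
Maintenance: replace elimination → rate = CL × Css = 18.00 × 8.91 = 160.4 mg/h

(a) 3210 mg; (b) 160 mg/h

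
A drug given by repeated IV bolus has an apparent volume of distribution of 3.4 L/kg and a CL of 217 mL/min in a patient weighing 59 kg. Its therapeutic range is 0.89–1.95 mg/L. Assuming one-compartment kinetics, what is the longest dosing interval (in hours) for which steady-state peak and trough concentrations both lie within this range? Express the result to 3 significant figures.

Total Vd = 3.4 × 59 = 200.6 L
CL = 217 mL/min = 217 × 0.06 = 13.02 L/h
k = CL / Vd = 13.02 / 200.6 = 0.06491 h⁻¹
Between IV bolus doses, concentration decays as C = C₀·e^(−kτ), so C_peak/C_trough = e^(kτ).
τ_max = ln(C_peak/C_trough) / k = ln(1.95/0.89) / 0.06491 = 0.7844 / 0.06491 = 12.08 h

12.1 h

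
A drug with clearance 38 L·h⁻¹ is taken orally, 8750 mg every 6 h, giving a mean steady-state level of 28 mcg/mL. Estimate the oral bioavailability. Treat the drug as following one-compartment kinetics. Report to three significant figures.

0.730

F·D/τ = CL·Css at steady state → F = CL·Css·τ / D.
F = 38 × 28 × 6 / 8750 = 0.730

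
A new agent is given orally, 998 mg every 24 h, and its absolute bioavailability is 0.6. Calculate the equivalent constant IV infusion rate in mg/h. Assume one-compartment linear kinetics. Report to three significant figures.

25.0 mg/h

Equivalent systemic input: infusion rate = F·D/τ.
Rate = 0.6 × 998 / 24 = 24.95 mg/h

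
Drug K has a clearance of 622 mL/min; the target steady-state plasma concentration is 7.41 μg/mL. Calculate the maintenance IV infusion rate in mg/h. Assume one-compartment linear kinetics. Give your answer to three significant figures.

CL = 622 mL/min = 622 × 0.06 = 37.32 L/h
At steady state, infusion rate equals elimination rate: rate in = CL × Css.
R₀ = 37.32 × 7.41 = 276.5 mg/h

277 mg/h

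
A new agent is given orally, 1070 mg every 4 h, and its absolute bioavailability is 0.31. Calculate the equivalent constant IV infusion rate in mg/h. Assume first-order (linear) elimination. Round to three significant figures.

Equivalent systemic input: infusion rate = F·D/τ.
Rate = 0.31 × 1070 / 4 = 82.93 mg/h

82.9 mg/h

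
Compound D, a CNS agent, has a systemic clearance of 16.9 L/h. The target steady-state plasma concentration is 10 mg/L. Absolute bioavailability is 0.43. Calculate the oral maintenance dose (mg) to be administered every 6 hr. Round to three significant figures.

D = CL × Css × τ / F = 16.90 × 10 × 6 / 0.43 = 2358 mg

2360 mg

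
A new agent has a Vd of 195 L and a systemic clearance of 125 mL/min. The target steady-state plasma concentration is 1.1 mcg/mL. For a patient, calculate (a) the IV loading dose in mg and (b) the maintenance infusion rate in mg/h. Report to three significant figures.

LD = Vd · C_target = 195.0 × 1.1 = 214.5 mg
CL = 125 mL/min × 60/1000 = 7.500 L/h
Maintenance: replace elimination → rate = CL × Css = 7.500 × 1.1 = 8.250 mg/h

(a) 215 mg; (b) 8.25 mg/h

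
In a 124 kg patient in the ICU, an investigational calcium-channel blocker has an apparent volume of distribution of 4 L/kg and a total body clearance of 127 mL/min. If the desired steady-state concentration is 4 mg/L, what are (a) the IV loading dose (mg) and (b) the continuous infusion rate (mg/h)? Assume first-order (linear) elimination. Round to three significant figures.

(a) 1980 mg; (b) 30.5 mg/h

Total Vd = 4 × 124 = 496.0 L
LD = Vd · C_target = 496.0 × 4 = 1984 mg
Convert clearance: 127 mL/min × 60 min/h ÷ 1000 mL/L = 7.620 L/h
Infusion rate = 7.620 L/h × 4 mg/L = 30.48 mg/h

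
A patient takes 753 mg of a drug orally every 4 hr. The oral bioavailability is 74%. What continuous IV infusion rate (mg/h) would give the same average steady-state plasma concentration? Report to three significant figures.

139 mg/h

Equivalent systemic input: infusion rate = F·D/τ.
Rate = 0.74 × 753 / 4 = 139.3 mg/h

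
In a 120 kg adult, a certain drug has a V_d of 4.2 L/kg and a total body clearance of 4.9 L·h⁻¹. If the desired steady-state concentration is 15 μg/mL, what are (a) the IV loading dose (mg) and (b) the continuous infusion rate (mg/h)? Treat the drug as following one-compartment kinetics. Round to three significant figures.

Vd(total) = 120 kg × 4.2 L/kg = 504.0 L
Loading: fill Vd to C_target → 504.0 L × 15 mg/L = 7560 mg
Maintenance infusion rate = CL × Css = 4.900 × 15 = 73.50 mg/h

(a) 7560 mg; (b) 73.5 mg/h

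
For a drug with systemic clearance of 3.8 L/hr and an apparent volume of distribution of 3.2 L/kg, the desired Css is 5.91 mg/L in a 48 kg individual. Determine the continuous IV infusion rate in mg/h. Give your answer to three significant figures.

R₀ = 3.800 × 5.91 = 22.46 mg/h

22.5 mg/h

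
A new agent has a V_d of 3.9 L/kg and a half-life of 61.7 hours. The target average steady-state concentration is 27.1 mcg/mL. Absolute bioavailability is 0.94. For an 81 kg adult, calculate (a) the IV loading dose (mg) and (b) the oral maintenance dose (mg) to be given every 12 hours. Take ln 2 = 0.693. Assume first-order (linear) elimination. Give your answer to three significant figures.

(a) 8560 mg; (b) 1230 mg

Vd = 3.9 L/kg × 81 kg = 315.9 L
LD = Vd × C = 315.9 × 27.1 = 8561 mg
CL = 0.693 × Vd / t½ = 0.693 × 315.9 / 61.7 = 3.548 L/h
D = CL × Css × τ / F = 3.548 × 27.1 × 12 / 0.94 = 1227 mg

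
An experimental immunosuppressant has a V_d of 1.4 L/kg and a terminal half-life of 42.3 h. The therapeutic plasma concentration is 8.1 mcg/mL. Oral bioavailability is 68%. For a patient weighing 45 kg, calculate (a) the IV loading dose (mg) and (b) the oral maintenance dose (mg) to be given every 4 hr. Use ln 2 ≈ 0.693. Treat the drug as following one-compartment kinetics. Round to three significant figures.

Vd = 1.4 L/kg × 45 kg = 63.00 L
LD = Vd × C = 63.00 × 8.1 = 510.3 mg
CL = 0.693 × Vd / t½ = 0.693 × 63.00 / 42.3 = 1.032 L/h
D = CL × Css × τ / F = 1.032 × 8.1 × 4 / 0.68 = 49.17 mg

(a) 510 mg; (b) 49.2 mg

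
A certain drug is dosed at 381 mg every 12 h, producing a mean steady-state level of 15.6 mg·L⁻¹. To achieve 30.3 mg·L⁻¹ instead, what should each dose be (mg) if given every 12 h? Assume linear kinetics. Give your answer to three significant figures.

740 mg

With linear kinetics, Css is proportional to dose rate (D/τ) at fixed clearance.
D₂ = D₁ × (Css,target / Css,current) = 381 × 30.3/15.6 = 740.0 mg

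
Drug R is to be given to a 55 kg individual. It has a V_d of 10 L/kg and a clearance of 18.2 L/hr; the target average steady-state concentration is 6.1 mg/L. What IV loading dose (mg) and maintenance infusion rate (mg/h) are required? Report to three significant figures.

(a) 3360 mg; (b) 111 mg/h

Total Vd = 10 × 55 = 550.0 L
LD = Vd · C_target = 550.0 × 6.1 = 3355 mg
Infusion rate = 18.20 L/h × 6.1 mg/L = 111.0 mg/h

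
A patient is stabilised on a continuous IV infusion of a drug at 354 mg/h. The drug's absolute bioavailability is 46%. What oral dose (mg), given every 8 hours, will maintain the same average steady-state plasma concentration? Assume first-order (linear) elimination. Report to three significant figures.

6160 mg

To maintain the same Css, the systemic dosing rate must be unchanged: F·D/τ = infusion rate.
D = rate × τ / F = 354 × 8 / 0.46 = 6157 mg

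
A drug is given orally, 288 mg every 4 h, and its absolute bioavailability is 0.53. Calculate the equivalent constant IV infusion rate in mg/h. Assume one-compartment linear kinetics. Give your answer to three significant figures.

38.2 mg/h

Equivalent systemic input: infusion rate = F·D/τ.
Rate = 0.53 × 288 / 4 = 38.16 mg/h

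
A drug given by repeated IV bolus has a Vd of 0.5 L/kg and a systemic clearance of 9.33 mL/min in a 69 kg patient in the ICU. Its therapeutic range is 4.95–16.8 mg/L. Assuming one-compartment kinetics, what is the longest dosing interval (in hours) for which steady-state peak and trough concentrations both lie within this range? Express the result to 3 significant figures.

Vd = 0.5 L/kg × 69 kg = 34.50 L
CL = 9.33 mL/min × 60/1000 = 0.5598 L/h
k = CL / Vd = 0.5598 / 34.50 = 0.01623 h⁻¹
Between IV bolus doses, concentration decays as C = C₀·e^(−kτ), so C_peak/C_trough = e^(kτ).
τ_max = ln(C_peak/C_trough) / k = ln(16.8/4.95) / 0.01623 = 1.222 / 0.01623 = 75.29 h

75.3 h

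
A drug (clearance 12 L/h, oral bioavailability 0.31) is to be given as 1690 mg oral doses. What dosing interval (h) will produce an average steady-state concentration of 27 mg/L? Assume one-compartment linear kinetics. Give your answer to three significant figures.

F·D/τ = CL·Css → τ = F·D / (CL·Css).
τ = 0.31 × 1690 / (12 × 27) = 1.617 h

1.62 h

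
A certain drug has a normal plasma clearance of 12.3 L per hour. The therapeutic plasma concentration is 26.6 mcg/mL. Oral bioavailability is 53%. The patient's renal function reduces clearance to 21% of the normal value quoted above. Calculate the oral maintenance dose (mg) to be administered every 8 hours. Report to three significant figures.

Patient clearance = 0.21 × 12.30 = 2.583 L/h
D = CL × Css × τ / F = 2.583 × 26.6 × 8 / 0.53 = 1037 mg

1040 mg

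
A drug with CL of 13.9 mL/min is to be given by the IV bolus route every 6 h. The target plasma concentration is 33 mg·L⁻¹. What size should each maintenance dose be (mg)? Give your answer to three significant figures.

CL = 13.9 mL/min = 13.9 × 0.06 = 0.8340 L/h
D = CL × Css × τ = 0.8340 × 33 × 6 = 165.1 mg

165 mg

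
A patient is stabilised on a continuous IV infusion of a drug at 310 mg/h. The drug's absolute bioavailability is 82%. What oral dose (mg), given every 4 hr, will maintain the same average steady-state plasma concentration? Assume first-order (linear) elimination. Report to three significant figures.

To maintain the same Css, the systemic dosing rate must be unchanged: F·D/τ = infusion rate.
D = rate × τ / F = 310 × 4 / 0.82 = 1512 mg

1510 mg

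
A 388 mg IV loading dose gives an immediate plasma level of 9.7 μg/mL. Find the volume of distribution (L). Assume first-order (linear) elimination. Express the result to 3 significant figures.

Immediately after an IV bolus, C₀ = Dose / Vd, so Vd = Dose / C₀.
Vd = 388 / 9.7 = 40.00 L

40.0 L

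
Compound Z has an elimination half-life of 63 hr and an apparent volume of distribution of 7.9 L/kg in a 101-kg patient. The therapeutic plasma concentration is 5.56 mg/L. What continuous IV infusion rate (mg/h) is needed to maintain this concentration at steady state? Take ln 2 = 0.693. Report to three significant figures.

48.8 mg/h

Vd(total) = 101 kg × 7.9 L/kg = 797.9 L
k = 0.693/63 = 0.01100 h⁻¹, so CL = k·Vd = 0.01100 × 797.9 = 8.777 L/h
Infusion rate = CL × Css = 8.777 × 5.56 = 48.80 mg/h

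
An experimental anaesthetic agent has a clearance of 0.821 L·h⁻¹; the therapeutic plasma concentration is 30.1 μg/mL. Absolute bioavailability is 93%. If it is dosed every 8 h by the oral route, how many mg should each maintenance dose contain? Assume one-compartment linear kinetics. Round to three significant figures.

213 mg

At steady state, dose per interval replaces the amount cleared in that interval: F·D/τ = CL·Css.
D = CL × Css × τ / F = 0.8210 × 30.1 × 8 / 0.93 = 212.6 mg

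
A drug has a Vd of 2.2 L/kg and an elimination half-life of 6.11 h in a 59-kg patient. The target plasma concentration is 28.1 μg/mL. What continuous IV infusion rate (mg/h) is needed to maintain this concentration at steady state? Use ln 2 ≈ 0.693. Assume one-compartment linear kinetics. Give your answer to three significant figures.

Vd = 2.2 L/kg × 59 kg = 129.8 L
CL = 0.693 × Vd / t½ = 0.693 × 129.8 / 6.11 = 14.72 L/h
Infusion rate = CL × Css = 14.72 × 28.1 = 413.6 mg/h

414 mg/h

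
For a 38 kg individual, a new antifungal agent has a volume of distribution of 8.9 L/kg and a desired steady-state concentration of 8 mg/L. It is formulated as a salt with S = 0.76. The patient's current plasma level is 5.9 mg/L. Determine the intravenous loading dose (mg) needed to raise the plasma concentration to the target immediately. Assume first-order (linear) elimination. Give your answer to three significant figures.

Total Vd = 8.9 × 38 = 338.2 L
The loading dose fills Vd to the target concentration.
Concentration deficit ΔC = 8 − 5.9 = 2.100 mg/L
LD = Vd × ΔC / S = 338.2 × 2.100 / 0.76 = 934.5 mg

935 mg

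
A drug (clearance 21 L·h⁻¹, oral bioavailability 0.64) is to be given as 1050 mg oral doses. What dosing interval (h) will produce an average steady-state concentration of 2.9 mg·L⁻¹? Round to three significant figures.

11.0 h

F·D/τ = CL·Css → τ = F·D / (CL·Css).
τ = 0.64 × 1050 / (21 × 2.9) = 11.03 h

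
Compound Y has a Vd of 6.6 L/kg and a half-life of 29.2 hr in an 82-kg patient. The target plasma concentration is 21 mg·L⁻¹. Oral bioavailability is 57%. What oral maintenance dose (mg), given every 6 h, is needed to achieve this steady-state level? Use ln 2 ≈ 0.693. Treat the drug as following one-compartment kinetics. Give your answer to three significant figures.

Vd(total) = 82 kg × 6.6 L/kg = 541.2 L
k = 0.693/29.2 = 0.02373 h⁻¹, so CL = k·Vd = 0.02373 × 541.2 = 12.84 L/h
D = CL × Css × τ / F = 12.84 × 21 × 6 / 0.57 = 2838 mg

2840 mg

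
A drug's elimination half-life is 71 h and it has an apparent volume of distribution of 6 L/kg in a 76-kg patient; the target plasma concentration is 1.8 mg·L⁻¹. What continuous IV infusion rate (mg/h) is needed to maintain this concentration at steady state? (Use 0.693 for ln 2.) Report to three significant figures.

Total Vd = 6 × 76 = 456.0 L
CL = 0.693 × Vd / t½ = 0.693 × 456.0 / 71 = 4.451 L/h
Infusion rate = CL × Css = 4.451 × 1.8 = 8.012 mg/h

8.01 mg/h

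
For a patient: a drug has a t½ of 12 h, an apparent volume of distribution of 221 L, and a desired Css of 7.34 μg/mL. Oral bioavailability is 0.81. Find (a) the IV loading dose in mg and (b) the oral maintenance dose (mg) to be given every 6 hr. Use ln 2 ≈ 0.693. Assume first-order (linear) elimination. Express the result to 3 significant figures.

(a) 1620 mg; (b) 694 mg

LD = Vd × C = 221.0 × 7.34 = 1622 mg
CL = 0.693 × Vd / t½ = 0.693 × 221.0 / 12 = 12.76 L/h
D = CL × Css × τ / F = 12.76 × 7.34 × 6 / 0.81 = 693.8 mg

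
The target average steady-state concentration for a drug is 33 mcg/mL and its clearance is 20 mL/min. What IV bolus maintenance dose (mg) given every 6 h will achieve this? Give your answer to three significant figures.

CL = 20 mL/min = 20 × 0.06 = 1.200 L/h
At steady state, dose per interval replaces the amount cleared in that interval: D/τ = CL·Css.
D = CL × Css × τ = 1.200 × 33 × 6 = 237.6 mg

238 mg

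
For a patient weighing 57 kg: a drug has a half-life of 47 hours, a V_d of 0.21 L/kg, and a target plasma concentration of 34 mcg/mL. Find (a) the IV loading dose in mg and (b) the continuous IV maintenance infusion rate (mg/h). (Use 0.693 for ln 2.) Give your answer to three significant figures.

Vd(total) = 57 kg × 0.21 L/kg = 11.97 L
LD = Vd × C = 11.97 × 34 = 407.0 mg
CL = 0.693 × Vd / t½ = 0.693 × 11.97 / 47 = 0.1765 L/h
Infusion rate = CL × Css = 0.1765 × 34 = 6.001 mg/h

(a) 407 mg; (b) 6.00 mg/h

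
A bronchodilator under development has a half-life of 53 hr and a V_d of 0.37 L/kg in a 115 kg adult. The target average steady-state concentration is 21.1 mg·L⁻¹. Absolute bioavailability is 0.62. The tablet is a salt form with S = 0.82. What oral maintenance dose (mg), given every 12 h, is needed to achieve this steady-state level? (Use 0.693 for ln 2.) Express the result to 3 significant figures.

277 mg

Total Vd = 0.37 × 115 = 42.55 L
CL = ln 2 · Vd / t½ = 0.693 × 42.55 / 53 = 0.5564 L/h
D = CL × Css × τ / F / S = 0.5564 × 21.1 × 12 / 0.62 / 0.82 = 277.1 mg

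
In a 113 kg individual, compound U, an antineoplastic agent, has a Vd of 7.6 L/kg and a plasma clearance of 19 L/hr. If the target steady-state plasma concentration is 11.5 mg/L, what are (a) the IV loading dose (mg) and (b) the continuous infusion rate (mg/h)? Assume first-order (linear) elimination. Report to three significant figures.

Vd(total) = 113 kg × 7.6 L/kg = 858.8 L
Loading: fill Vd to C_target → 858.8 L × 11.5 mg/L = 9876 mg
Maintenance infusion rate = CL × Css = 19.00 × 11.5 = 218.5 mg/h

(a) 9880 mg; (b) 219 mg/h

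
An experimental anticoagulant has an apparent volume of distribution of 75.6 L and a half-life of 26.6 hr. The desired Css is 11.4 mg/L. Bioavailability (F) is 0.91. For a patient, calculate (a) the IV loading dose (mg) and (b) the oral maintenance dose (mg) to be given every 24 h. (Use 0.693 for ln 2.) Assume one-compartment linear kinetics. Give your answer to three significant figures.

(a) 862 mg; (b) 592 mg

LD = Vd × C = 75.60 × 11.4 = 861.8 mg
CL = 0.693 × Vd / t½ = 0.693 × 75.60 / 26.6 = 1.970 L/h
D = CL × Css × τ / F = 1.970 × 11.4 × 24 / 0.91 = 592.3 mg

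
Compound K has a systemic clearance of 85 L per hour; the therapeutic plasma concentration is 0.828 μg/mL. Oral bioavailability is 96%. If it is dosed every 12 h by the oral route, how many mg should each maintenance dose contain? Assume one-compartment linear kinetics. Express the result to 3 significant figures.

D = CL × Css × τ / F = 85.00 × 0.828 × 12 / 0.96 = 879.8 mg

880 mg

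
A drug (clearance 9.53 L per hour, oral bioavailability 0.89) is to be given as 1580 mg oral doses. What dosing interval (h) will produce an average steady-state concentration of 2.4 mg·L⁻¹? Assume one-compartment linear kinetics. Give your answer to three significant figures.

61.5 h

F·D/τ = CL·Css → τ = F·D / (CL·Css).
τ = 0.89 × 1580 / (9.53 × 2.4) = 61.48 h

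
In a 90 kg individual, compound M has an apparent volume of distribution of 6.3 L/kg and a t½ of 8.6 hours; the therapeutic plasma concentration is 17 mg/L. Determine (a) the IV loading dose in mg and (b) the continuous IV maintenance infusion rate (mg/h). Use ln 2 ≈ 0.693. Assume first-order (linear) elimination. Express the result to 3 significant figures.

(a) 9640 mg; (b) 777 mg/h

Vd = 6.3 L/kg × 90 kg = 567.0 L
LD = Vd × C = 567.0 × 17 = 9639 mg
CL = 0.693 × Vd / t½ = 0.693 × 567.0 / 8.6 = 45.69 L/h
Infusion rate = CL × Css = 45.69 × 17 = 776.7 mg/h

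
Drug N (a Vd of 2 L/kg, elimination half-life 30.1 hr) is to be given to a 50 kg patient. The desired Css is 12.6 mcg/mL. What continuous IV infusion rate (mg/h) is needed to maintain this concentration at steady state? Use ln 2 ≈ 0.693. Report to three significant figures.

29.0 mg/h

Vd(total) = 50 kg × 2 L/kg = 100.0 L
CL = 0.693 × Vd / t½ = 0.693 × 100.0 / 30.1 = 2.302 L/h
Infusion rate = CL × Css = 2.302 × 12.6 = 29.01 mg/h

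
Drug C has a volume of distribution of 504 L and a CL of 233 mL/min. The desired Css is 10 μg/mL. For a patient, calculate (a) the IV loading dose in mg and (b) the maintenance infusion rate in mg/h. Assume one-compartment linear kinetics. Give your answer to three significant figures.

(a) 5040 mg; (b) 140 mg/h

Loading: fill Vd to C_target → 504.0 L × 10 mg/L = 5040 mg
CL = 233 mL/min = 233 × 0.06 = 13.98 L/h
Maintenance: replace elimination → rate = CL × Css = 13.98 × 10 = 139.8 mg/h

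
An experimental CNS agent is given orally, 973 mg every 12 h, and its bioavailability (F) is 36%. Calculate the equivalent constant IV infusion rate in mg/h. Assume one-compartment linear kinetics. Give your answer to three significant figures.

29.2 mg/h

Equivalent systemic input: infusion rate = F·D/τ.
Rate = 0.36 × 973 / 12 = 29.19 mg/h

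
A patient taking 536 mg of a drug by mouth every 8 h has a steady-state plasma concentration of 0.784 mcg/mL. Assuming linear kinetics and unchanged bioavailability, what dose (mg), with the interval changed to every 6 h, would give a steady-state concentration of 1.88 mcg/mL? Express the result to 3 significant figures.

With linear kinetics, Css is proportional to dose rate (D/τ) at fixed clearance.
D₂ = D₁ × (Css,target / Css,current) × (τ₂/τ₁) = 536 × (1.88/0.784) × (6/8) = 964.0 mg

964 mg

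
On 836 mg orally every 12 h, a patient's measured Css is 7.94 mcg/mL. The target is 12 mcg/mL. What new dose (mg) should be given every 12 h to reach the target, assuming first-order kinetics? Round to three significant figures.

For first-order elimination, Css ∝ F·D/(CL·τ); F and CL are unchanged, so Css ∝ D/τ.
D₂ = D₁ × (Css,target / Css,current) = 836 × 12/7.94 = 1263 mg

1260 mg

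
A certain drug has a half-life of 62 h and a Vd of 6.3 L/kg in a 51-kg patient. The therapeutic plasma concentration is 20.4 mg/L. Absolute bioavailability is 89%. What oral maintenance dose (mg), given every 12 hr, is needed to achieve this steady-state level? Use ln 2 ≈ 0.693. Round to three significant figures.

988 mg

Total Vd = 6.3 × 51 = 321.3 L
CL = 0.693 × Vd / t½ = 0.693 × 321.3 / 62 = 3.591 L/h
D = CL × Css × τ / F = 3.591 × 20.4 × 12 / 0.89 = 987.7 mg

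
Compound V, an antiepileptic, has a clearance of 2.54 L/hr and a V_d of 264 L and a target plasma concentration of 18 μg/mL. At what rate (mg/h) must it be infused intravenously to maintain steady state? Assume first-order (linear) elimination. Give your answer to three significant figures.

R₀ = 2.540 × 18 = 45.72 mg/h

45.7 mg/h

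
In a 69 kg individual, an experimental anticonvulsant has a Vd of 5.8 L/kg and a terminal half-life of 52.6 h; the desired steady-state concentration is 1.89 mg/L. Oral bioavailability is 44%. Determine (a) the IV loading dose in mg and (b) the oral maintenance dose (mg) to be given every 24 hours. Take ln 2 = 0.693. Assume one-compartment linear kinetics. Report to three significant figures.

(a) 756 mg; (b) 544 mg

Total Vd = 5.8 × 69 = 400.2 L
LD = Vd × C = 400.2 × 1.89 = 756.4 mg
CL = 0.693 × Vd / t½ = 0.693 × 400.2 / 52.6 = 5.273 L/h
D = CL × Css × τ / F = 5.273 × 1.89 × 24 / 0.44 = 543.6 mg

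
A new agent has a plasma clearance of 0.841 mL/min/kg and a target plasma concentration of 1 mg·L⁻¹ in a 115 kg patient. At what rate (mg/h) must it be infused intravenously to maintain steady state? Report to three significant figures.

5.80 mg/h

CL = 0.841 mL/min/kg × 115 kg = 96.72 mL/min = 96.72 × 60/1000 = 5.803 L/h
Infusion rate = CL · Css = 5.803 L/h × 1 mg/L = 5.803 mg/h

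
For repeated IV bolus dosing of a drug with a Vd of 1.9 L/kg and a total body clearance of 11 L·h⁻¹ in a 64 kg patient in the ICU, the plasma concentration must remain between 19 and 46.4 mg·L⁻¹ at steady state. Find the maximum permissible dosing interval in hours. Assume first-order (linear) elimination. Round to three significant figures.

Total Vd = 1.9 × 64 = 121.6 L
k = CL / Vd = 11.00 / 121.6 = 0.09046 h⁻¹
Between IV bolus doses, concentration decays as C = C₀·e^(−kτ), so C_peak/C_trough = e^(kτ).
τ_max = ln(C_peak/C_trough) / k = ln(46.4/19) / 0.09046 = 0.8929 / 0.09046 = 9.871 h

9.87 h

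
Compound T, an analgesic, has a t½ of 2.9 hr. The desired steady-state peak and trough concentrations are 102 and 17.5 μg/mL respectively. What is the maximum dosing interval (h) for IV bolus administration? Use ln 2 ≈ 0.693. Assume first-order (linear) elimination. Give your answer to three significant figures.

k = 0.693 / t½ = 0.693 / 2.9 = 0.2390 h⁻¹
Between IV bolus doses, concentration decays as C = C₀·e^(−kτ), so C_peak/C_trough = e^(kτ).
τ_max = ln(C_peak/C_trough) / k = ln(102/17.5) / 0.2390 = 1.763 / 0.2390 = 7.377 h

7.38 h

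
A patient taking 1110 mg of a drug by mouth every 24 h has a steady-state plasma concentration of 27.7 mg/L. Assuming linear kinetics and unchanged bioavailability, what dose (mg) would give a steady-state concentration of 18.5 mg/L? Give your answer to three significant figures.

741 mg

With linear kinetics, Css is proportional to dose rate (D/τ) at fixed clearance.
D₂ = D₁ × (Css,target / Css,current) = 1110 × 18.5/27.7 = 741.3 mg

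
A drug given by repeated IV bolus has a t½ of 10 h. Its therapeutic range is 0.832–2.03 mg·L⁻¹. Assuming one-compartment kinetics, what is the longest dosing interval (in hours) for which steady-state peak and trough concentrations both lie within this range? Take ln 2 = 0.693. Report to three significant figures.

12.9 h

k = 0.693 / t½ = 0.693 / 10 = 0.06930 h⁻¹
Between IV bolus doses, concentration decays as C = C₀·e^(−kτ), so C_peak/C_trough = e^(kτ).
τ_max = ln(C_peak/C_trough) / k = ln(2.03/0.832) / 0.06930 = 0.8920 / 0.06930 = 12.87 h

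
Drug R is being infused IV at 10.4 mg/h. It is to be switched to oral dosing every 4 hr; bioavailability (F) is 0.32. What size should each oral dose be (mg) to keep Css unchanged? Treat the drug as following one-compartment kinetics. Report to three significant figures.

To maintain the same Css, the systemic dosing rate must be unchanged: F·D/τ = infusion rate.
D = rate × τ / F = 10.4 × 4 / 0.32 = 130.0 mg

130 mg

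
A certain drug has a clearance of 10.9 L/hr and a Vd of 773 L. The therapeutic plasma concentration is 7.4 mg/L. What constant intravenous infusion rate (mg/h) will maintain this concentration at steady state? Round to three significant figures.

80.7 mg/h

Rate = CL × Css = 10.90 × 7.4 = 80.66 mg/h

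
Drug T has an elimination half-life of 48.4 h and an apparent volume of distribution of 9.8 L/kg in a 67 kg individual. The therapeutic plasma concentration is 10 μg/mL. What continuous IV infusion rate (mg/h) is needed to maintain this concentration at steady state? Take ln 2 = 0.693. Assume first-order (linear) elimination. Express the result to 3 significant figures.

94.0 mg/h

Vd(total) = 67 kg × 9.8 L/kg = 656.6 L
CL = ln 2 · Vd / t½ = 0.693 × 656.6 / 48.4 = 9.401 L/h
Infusion rate = CL × Css = 9.401 × 10 = 94.01 mg/h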